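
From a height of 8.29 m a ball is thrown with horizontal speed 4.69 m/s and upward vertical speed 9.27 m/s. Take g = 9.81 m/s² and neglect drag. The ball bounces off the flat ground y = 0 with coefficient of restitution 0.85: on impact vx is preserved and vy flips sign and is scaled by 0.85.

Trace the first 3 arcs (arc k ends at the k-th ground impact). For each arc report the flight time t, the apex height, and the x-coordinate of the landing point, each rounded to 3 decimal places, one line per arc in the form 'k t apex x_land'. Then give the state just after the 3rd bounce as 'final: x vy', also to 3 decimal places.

1 2.552 12.670 11.970
2 2.732 9.154 24.784
3 2.322 6.614 35.676
final: 35.676 9.683

Arc 1: start y=8.290, vy=9.270 → t=2.552, apex=12.670, x_land=11.970, impact vy=-15.767
  bounce: vy ← 0.85·15.767 = 13.402
Arc 2: start y=0.000, vy=13.402 → t=2.732, apex=9.154, x_land=24.784, impact vy=-13.402
  bounce: vy ← 0.85·13.402 = 11.391
Arc 3: start y=0.000, vy=11.391 → t=2.322, apex=6.614, x_land=35.676, impact vy=-11.391
  bounce: vy ← 0.85·11.391 = 9.683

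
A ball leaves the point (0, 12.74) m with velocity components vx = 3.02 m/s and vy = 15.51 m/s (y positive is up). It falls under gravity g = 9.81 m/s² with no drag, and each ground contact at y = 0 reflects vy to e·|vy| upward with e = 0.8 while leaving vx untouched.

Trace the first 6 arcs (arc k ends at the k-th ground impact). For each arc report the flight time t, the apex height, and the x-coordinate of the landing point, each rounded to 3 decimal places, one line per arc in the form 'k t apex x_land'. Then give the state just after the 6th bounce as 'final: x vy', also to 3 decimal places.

1 3.839 25.001 11.593
2 3.612 16.001 22.502
3 2.890 10.240 31.229
4 2.312 6.554 38.211
5 1.849 4.194 43.796
6 1.480 2.684 48.265
final: 48.265 5.806

Arc 1: start y=12.740, vy=15.510 → t=3.839, apex=25.001, x_land=11.593, impact vy=-22.148
  bounce: vy ← 0.8·22.148 = 17.718
Arc 2: start y=0.000, vy=17.718 → t=3.612, apex=16.001, x_land=22.502, impact vy=-17.718
  bounce: vy ← 0.8·17.718 = 14.175
Arc 3: start y=0.000, vy=14.175 → t=2.890, apex=10.240, x_land=31.229, impact vy=-14.175
  bounce: vy ← 0.8·14.175 = 11.340
Arc 4: start y=0.000, vy=11.340 → t=2.312, apex=6.554, x_land=38.211, impact vy=-11.340
  bounce: vy ← 0.8·11.340 = 9.072
Arc 5: start y=0.000, vy=9.072 → t=1.849, apex=4.194, x_land=43.796, impact vy=-9.072
  bounce: vy ← 0.8·9.072 = 7.257
Arc 6: start y=0.000, vy=7.257 → t=1.480, apex=2.684, x_land=48.265, impact vy=-7.257
  bounce: vy ← 0.8·7.257 = 5.806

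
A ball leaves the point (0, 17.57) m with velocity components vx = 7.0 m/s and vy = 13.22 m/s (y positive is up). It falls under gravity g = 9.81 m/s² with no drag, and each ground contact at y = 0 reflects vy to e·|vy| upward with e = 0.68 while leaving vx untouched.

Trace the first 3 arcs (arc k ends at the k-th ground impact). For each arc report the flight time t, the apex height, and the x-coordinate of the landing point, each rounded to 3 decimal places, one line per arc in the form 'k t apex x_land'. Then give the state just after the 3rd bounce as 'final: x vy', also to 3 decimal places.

1 3.671 26.478 25.697
2 3.160 12.243 47.815
3 2.149 5.661 62.856
final: 62.856 7.167

Arc 1: start y=17.570, vy=13.220 → t=3.671, apex=26.478, x_land=25.697, impact vy=-22.792
  bounce: vy ← 0.68·22.792 = 15.499
Arc 2: start y=0.000, vy=15.499 → t=3.160, apex=12.243, x_land=47.815, impact vy=-15.499
  bounce: vy ← 0.68·15.499 = 10.539
Arc 3: start y=0.000, vy=10.539 → t=2.149, apex=5.661, x_land=62.856, impact vy=-10.539
  bounce: vy ← 0.68·10.539 = 7.167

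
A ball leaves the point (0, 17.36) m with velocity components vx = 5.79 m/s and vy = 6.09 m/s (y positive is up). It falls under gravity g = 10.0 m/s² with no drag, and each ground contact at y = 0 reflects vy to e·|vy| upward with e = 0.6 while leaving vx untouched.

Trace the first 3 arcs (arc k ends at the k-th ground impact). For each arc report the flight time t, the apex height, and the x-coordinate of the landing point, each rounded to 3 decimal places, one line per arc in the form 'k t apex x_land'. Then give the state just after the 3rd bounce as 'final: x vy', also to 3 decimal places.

Arc 1: start y=17.360, vy=6.090 → t=2.569, apex=19.214, x_land=14.876, impact vy=-19.603
  bounce: vy ← 0.6·19.603 = 11.762
Arc 2: start y=0.000, vy=11.762 → t=2.352, apex=6.917, x_land=28.497, impact vy=-11.762
  bounce: vy ← 0.6·11.762 = 7.057
Arc 3: start y=0.000, vy=7.057 → t=1.411, apex=2.490, x_land=36.669, impact vy=-7.057
  bounce: vy ← 0.6·7.057 = 4.234

1 2.569 19.214 14.876
2 2.352 6.917 28.497
3 1.411 2.490 36.669
final: 36.669 4.234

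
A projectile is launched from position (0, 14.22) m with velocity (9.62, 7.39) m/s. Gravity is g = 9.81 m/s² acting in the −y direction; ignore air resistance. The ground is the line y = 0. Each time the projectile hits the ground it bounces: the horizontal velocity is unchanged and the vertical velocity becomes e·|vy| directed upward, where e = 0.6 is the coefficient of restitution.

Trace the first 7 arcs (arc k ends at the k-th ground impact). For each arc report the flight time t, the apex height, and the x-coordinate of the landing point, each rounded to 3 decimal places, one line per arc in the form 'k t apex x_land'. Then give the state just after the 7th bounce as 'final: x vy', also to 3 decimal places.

1 2.615 17.003 25.158
2 2.234 6.121 46.652
3 1.341 2.204 59.548
4 0.804 0.793 67.285
5 0.483 0.286 71.928
6 0.290 0.103 74.713
7 0.174 0.037 76.385
final: 76.385 0.511

Arc 1: start y=14.220, vy=7.390 → t=2.615, apex=17.003, x_land=25.158, impact vy=-18.265
  bounce: vy ← 0.6·18.265 = 10.959
Arc 2: start y=0.000, vy=10.959 → t=2.234, apex=6.121, x_land=46.652, impact vy=-10.959
  bounce: vy ← 0.6·10.959 = 6.575
Arc 3: start y=0.000, vy=6.575 → t=1.341, apex=2.204, x_land=59.548, impact vy=-6.575
  bounce: vy ← 0.6·6.575 = 3.945
Arc 4: start y=0.000, vy=3.945 → t=0.804, apex=0.793, x_land=67.285, impact vy=-3.945
  bounce: vy ← 0.6·3.945 = 2.367
Arc 5: start y=0.000, vy=2.367 → t=0.483, apex=0.286, x_land=71.928, impact vy=-2.367
  bounce: vy ← 0.6·2.367 = 1.420
Arc 6: start y=0.000, vy=1.420 → t=0.290, apex=0.103, x_land=74.713, impact vy=-1.420
  bounce: vy ← 0.6·1.420 = 0.852
Arc 7: start y=0.000, vy=0.852 → t=0.174, apex=0.037, x_land=76.385, impact vy=-0.852
  bounce: vy ← 0.6·0.852 = 0.511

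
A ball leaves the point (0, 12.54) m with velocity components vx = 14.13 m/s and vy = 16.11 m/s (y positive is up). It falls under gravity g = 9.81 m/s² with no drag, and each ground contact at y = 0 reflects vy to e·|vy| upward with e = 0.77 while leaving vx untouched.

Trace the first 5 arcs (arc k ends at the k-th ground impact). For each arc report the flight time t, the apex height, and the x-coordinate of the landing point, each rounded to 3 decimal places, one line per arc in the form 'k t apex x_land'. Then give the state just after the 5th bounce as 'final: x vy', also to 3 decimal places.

1 3.934 25.768 55.591
2 3.530 15.278 105.466
3 2.718 9.058 143.870
4 2.093 5.371 173.440
5 1.611 3.184 196.210
final: 196.210 6.086

Arc 1: start y=12.540, vy=16.110 → t=3.934, apex=25.768, x_land=55.591, impact vy=-22.485
  bounce: vy ← 0.77·22.485 = 17.313
Arc 2: start y=0.000, vy=17.313 → t=3.530, apex=15.278, x_land=105.466, impact vy=-17.313
  bounce: vy ← 0.77·17.313 = 13.331
Arc 3: start y=0.000, vy=13.331 → t=2.718, apex=9.058, x_land=143.870, impact vy=-13.331
  bounce: vy ← 0.77·13.331 = 10.265
Arc 4: start y=0.000, vy=10.265 → t=2.093, apex=5.371, x_land=173.440, impact vy=-10.265
  bounce: vy ← 0.77·10.265 = 7.904
Arc 5: start y=0.000, vy=7.904 → t=1.611, apex=3.184, x_land=196.210, impact vy=-7.904
  bounce: vy ← 0.77·7.904 = 6.086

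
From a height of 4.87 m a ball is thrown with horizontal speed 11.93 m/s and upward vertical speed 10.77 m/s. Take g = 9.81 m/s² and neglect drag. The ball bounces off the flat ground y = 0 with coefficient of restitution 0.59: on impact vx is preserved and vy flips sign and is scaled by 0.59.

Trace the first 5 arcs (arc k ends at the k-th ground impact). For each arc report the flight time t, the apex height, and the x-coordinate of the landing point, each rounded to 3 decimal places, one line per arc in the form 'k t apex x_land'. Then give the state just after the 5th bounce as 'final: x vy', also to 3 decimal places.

1 2.580 10.782 30.785
2 1.749 3.753 51.657
3 1.032 1.306 63.971
4 0.609 0.455 71.236
5 0.359 0.158 75.523
final: 75.523 1.040

Arc 1: start y=4.870, vy=10.770 → t=2.580, apex=10.782, x_land=30.785, impact vy=-14.544
  bounce: vy ← 0.59·14.544 = 8.581
Arc 2: start y=0.000, vy=8.581 → t=1.749, apex=3.753, x_land=51.657, impact vy=-8.581
  bounce: vy ← 0.59·8.581 = 5.063
Arc 3: start y=0.000, vy=5.063 → t=1.032, apex=1.306, x_land=63.971, impact vy=-5.063
  bounce: vy ← 0.59·5.063 = 2.987
Arc 4: start y=0.000, vy=2.987 → t=0.609, apex=0.455, x_land=71.236, impact vy=-2.987
  bounce: vy ← 0.59·2.987 = 1.762
Arc 5: start y=0.000, vy=1.762 → t=0.359, apex=0.158, x_land=75.523, impact vy=-1.762
  bounce: vy ← 0.59·1.762 = 1.040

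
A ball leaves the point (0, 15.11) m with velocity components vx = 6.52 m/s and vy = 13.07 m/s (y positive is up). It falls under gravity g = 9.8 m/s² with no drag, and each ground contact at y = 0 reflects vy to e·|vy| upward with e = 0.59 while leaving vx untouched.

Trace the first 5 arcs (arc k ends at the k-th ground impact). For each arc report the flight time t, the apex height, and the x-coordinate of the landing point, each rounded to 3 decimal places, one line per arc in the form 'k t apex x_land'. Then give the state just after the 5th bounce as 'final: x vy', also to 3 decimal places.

1 3.539 23.826 23.073
2 2.602 8.294 40.038
3 1.535 2.887 50.047
4 0.906 1.005 55.952
5 0.534 0.350 59.437
final: 59.437 1.545

Arc 1: start y=15.110, vy=13.070 → t=3.539, apex=23.826, x_land=23.073, impact vy=-21.610
  bounce: vy ← 0.59·21.610 = 12.750
Arc 2: start y=0.000, vy=12.750 → t=2.602, apex=8.294, x_land=40.038, impact vy=-12.750
  bounce: vy ← 0.59·12.750 = 7.522
Arc 3: start y=0.000, vy=7.522 → t=1.535, apex=2.887, x_land=50.047, impact vy=-7.522
  bounce: vy ← 0.59·7.522 = 4.438
Arc 4: start y=0.000, vy=4.438 → t=0.906, apex=1.005, x_land=55.952, impact vy=-4.438
  bounce: vy ← 0.59·4.438 = 2.619
Arc 5: start y=0.000, vy=2.619 → t=0.534, apex=0.350, x_land=59.437, impact vy=-2.619
  bounce: vy ← 0.59·2.619 = 1.545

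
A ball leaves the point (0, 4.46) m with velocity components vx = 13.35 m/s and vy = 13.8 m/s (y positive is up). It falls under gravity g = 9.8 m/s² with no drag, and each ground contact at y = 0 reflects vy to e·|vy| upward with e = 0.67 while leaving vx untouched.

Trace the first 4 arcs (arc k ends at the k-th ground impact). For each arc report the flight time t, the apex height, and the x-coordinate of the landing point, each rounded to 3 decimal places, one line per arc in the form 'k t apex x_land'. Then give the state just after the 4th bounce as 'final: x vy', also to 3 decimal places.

1 3.109 14.176 41.506
2 2.279 6.364 71.934
3 1.527 2.857 92.321
4 1.023 1.282 105.980
final: 105.980 3.359

Arc 1: start y=4.460, vy=13.800 → t=3.109, apex=14.176, x_land=41.506, impact vy=-16.669
  bounce: vy ← 0.67·16.669 = 11.168
Arc 2: start y=0.000, vy=11.168 → t=2.279, apex=6.364, x_land=71.934, impact vy=-11.168
  bounce: vy ← 0.67·11.168 = 7.483
Arc 3: start y=0.000, vy=7.483 → t=1.527, apex=2.857, x_land=92.321, impact vy=-7.483
  bounce: vy ← 0.67·7.483 = 5.013
Arc 4: start y=0.000, vy=5.013 → t=1.023, apex=1.282, x_land=105.980, impact vy=-5.013
  bounce: vy ← 0.67·5.013 = 3.359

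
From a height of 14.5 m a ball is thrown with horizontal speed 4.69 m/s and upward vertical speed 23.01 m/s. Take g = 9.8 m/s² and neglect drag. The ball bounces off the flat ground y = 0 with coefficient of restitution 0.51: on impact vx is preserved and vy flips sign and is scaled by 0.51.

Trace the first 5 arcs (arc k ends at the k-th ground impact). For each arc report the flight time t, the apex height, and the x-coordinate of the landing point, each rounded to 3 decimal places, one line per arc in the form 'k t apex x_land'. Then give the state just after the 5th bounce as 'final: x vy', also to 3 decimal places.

1 5.259 41.513 24.663
2 2.969 10.798 38.587
3 1.514 2.808 45.689
4 0.772 0.730 49.310
5 0.394 0.190 51.157
final: 51.157 0.984

Arc 1: start y=14.500, vy=23.010 → t=5.259, apex=41.513, x_land=24.663, impact vy=-28.525
  bounce: vy ← 0.51·28.525 = 14.548
Arc 2: start y=0.000, vy=14.548 → t=2.969, apex=10.798, x_land=38.587, impact vy=-14.548
  bounce: vy ← 0.51·14.548 = 7.419
Arc 3: start y=0.000, vy=7.419 → t=1.514, apex=2.808, x_land=45.689, impact vy=-7.419
  bounce: vy ← 0.51·7.419 = 3.784
Arc 4: start y=0.000, vy=3.784 → t=0.772, apex=0.730, x_land=49.310, impact vy=-3.784
  bounce: vy ← 0.51·3.784 = 1.930
Arc 5: start y=0.000, vy=1.930 → t=0.394, apex=0.190, x_land=51.157, impact vy=-1.930
  bounce: vy ← 0.51·1.930 = 0.984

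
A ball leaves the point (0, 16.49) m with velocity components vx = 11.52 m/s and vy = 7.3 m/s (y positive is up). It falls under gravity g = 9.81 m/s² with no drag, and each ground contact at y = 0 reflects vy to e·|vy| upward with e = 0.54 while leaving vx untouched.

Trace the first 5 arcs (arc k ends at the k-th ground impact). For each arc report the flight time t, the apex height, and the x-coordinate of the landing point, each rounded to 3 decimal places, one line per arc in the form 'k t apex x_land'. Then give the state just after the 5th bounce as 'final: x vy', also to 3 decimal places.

Arc 1: start y=16.490, vy=7.300 → t=2.723, apex=19.206, x_land=31.368, impact vy=-19.412
  bounce: vy ← 0.54·19.412 = 10.482
Arc 2: start y=0.000, vy=10.482 → t=2.137, apex=5.601, x_land=55.988, impact vy=-10.482
  bounce: vy ← 0.54·10.482 = 5.661
Arc 3: start y=0.000, vy=5.661 → t=1.154, apex=1.633, x_land=69.282, impact vy=-5.661
  bounce: vy ← 0.54·5.661 = 3.057
Arc 4: start y=0.000, vy=3.057 → t=0.623, apex=0.476, x_land=76.461, impact vy=-3.057
  bounce: vy ← 0.54·3.057 = 1.651
Arc 5: start y=0.000, vy=1.651 → t=0.337, apex=0.139, x_land=80.338, impact vy=-1.651
  bounce: vy ← 0.54·1.651 = 0.891

1 2.723 19.206 31.368
2 2.137 5.601 55.988
3 1.154 1.633 69.282
4 0.623 0.476 76.461
5 0.337 0.139 80.338
final: 80.338 0.891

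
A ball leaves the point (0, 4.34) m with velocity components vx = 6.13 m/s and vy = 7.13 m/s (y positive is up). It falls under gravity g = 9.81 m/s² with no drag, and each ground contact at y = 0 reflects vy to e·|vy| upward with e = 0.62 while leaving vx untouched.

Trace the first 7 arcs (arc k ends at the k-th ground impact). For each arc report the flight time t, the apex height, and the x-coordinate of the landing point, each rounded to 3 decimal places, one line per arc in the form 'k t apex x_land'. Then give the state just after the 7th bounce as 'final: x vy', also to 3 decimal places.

1 1.916 6.931 11.742
2 1.474 2.664 20.778
3 0.914 1.024 26.380
4 0.567 0.394 29.853
5 0.351 0.151 32.007
6 0.218 0.058 33.342
7 0.135 0.022 34.170
final: 34.170 0.411

Arc 1: start y=4.340, vy=7.130 → t=1.916, apex=6.931, x_land=11.742, impact vy=-11.661
  bounce: vy ← 0.62·11.661 = 7.230
Arc 2: start y=0.000, vy=7.230 → t=1.474, apex=2.664, x_land=20.778, impact vy=-7.230
  bounce: vy ← 0.62·7.230 = 4.483
Arc 3: start y=0.000, vy=4.483 → t=0.914, apex=1.024, x_land=26.380, impact vy=-4.483
  bounce: vy ← 0.62·4.483 = 2.779
Arc 4: start y=0.000, vy=2.779 → t=0.567, apex=0.394, x_land=29.853, impact vy=-2.779
  bounce: vy ← 0.62·2.779 = 1.723
Arc 5: start y=0.000, vy=1.723 → t=0.351, apex=0.151, x_land=32.007, impact vy=-1.723
  bounce: vy ← 0.62·1.723 = 1.068
Arc 6: start y=0.000, vy=1.068 → t=0.218, apex=0.058, x_land=33.342, impact vy=-1.068
  bounce: vy ← 0.62·1.068 = 0.662
Arc 7: start y=0.000, vy=0.662 → t=0.135, apex=0.022, x_land=34.170, impact vy=-0.662
  bounce: vy ← 0.62·0.662 = 0.411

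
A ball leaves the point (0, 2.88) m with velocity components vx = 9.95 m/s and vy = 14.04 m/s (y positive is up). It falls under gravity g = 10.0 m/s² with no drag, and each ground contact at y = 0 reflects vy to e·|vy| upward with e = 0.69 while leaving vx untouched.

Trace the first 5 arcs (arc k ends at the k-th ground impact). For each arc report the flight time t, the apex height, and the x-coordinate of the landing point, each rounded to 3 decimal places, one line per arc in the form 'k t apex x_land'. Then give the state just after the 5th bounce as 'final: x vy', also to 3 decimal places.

1 3.000 12.736 29.850
2 2.202 6.064 51.765
3 1.520 2.887 66.886
4 1.049 1.374 77.319
5 0.724 0.654 84.519
final: 84.519 2.496

Arc 1: start y=2.880, vy=14.040 → t=3.000, apex=12.736, x_land=29.850, impact vy=-15.960
  bounce: vy ← 0.69·15.960 = 11.012
Arc 2: start y=0.000, vy=11.012 → t=2.202, apex=6.064, x_land=51.765, impact vy=-11.012
  bounce: vy ← 0.69·11.012 = 7.599
Arc 3: start y=0.000, vy=7.599 → t=1.520, apex=2.887, x_land=66.886, impact vy=-7.599
  bounce: vy ← 0.69·7.599 = 5.243
Arc 4: start y=0.000, vy=5.243 → t=1.049, apex=1.374, x_land=77.319, impact vy=-5.243
  bounce: vy ← 0.69·5.243 = 3.618
Arc 5: start y=0.000, vy=3.618 → t=0.724, apex=0.654, x_land=84.519, impact vy=-3.618
  bounce: vy ← 0.69·3.618 = 2.496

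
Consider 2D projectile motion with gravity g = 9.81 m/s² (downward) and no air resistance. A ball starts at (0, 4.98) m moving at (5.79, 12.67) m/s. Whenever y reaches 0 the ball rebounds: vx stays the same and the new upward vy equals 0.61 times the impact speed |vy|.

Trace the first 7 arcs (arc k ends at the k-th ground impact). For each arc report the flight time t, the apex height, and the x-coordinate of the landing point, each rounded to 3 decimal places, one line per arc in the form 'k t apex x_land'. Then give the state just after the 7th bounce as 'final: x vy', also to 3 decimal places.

Arc 1: start y=4.980, vy=12.670 → t=2.930, apex=13.162, x_land=16.963, impact vy=-16.070
  bounce: vy ← 0.61·16.070 = 9.803
Arc 2: start y=0.000, vy=9.803 → t=1.998, apex=4.898, x_land=28.534, impact vy=-9.803
  bounce: vy ← 0.61·9.803 = 5.980
Arc 3: start y=0.000, vy=5.980 → t=1.219, apex=1.822, x_land=35.592, impact vy=-5.980
  bounce: vy ← 0.61·5.980 = 3.648
Arc 4: start y=0.000, vy=3.648 → t=0.744, apex=0.678, x_land=39.898, impact vy=-3.648
  bounce: vy ← 0.61·3.648 = 2.225
Arc 5: start y=0.000, vy=2.225 → t=0.454, apex=0.252, x_land=42.524, impact vy=-2.225
  bounce: vy ← 0.61·2.225 = 1.357
Arc 6: start y=0.000, vy=1.357 → t=0.277, apex=0.094, x_land=44.126, impact vy=-1.357
  bounce: vy ← 0.61·1.357 = 0.828
Arc 7: start y=0.000, vy=0.828 → t=0.169, apex=0.035, x_land=45.104, impact vy=-0.828
  bounce: vy ← 0.61·0.828 = 0.505

1 2.930 13.162 16.963
2 1.998 4.898 28.534
3 1.219 1.822 35.592
4 0.744 0.678 39.898
5 0.454 0.252 42.524
6 0.277 0.094 44.126
7 0.169 0.035 45.104
final: 45.104 0.505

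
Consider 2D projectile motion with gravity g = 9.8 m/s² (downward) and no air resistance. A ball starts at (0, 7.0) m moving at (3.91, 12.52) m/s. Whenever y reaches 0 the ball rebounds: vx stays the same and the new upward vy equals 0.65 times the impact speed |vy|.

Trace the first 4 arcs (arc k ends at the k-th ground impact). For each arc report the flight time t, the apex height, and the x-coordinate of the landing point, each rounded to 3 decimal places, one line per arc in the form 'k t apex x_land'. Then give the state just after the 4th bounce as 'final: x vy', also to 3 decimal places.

Arc 1: start y=7.000, vy=12.520 → t=3.027, apex=14.997, x_land=11.836, impact vy=-17.145
  bounce: vy ← 0.65·17.145 = 11.144
Arc 2: start y=0.000, vy=11.144 → t=2.274, apex=6.336, x_land=20.728, impact vy=-11.144
  bounce: vy ← 0.65·11.144 = 7.244
Arc 3: start y=0.000, vy=7.244 → t=1.478, apex=2.677, x_land=26.509, impact vy=-7.244
  bounce: vy ← 0.65·7.244 = 4.708
Arc 4: start y=0.000, vy=4.708 → t=0.961, apex=1.131, x_land=30.266, impact vy=-4.708
  bounce: vy ← 0.65·4.708 = 3.060

1 3.027 14.997 11.836
2 2.274 6.336 20.728
3 1.478 2.677 26.509
4 0.961 1.131 30.266
final: 30.266 3.060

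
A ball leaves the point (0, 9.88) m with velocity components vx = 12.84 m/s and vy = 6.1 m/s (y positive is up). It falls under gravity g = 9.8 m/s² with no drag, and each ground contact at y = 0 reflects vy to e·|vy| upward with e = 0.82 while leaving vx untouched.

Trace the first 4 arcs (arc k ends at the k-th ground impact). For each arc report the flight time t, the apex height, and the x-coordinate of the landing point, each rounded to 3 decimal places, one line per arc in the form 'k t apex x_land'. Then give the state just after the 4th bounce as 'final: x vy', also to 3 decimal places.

Arc 1: start y=9.880, vy=6.100 → t=2.173, apex=11.778, x_land=27.900, impact vy=-15.194
  bounce: vy ← 0.82·15.194 = 12.459
Arc 2: start y=0.000, vy=12.459 → t=2.543, apex=7.920, x_land=60.547, impact vy=-12.459
  bounce: vy ← 0.82·12.459 = 10.216
Arc 3: start y=0.000, vy=10.216 → t=2.085, apex=5.325, x_land=87.319, impact vy=-10.216
  bounce: vy ← 0.82·10.216 = 8.377
Arc 4: start y=0.000, vy=8.377 → t=1.710, apex=3.581, x_land=109.271, impact vy=-8.377
  bounce: vy ← 0.82·8.377 = 6.870

1 2.173 11.778 27.900
2 2.543 7.920 60.547
3 2.085 5.325 87.319
4 1.710 3.581 109.271
final: 109.271 6.870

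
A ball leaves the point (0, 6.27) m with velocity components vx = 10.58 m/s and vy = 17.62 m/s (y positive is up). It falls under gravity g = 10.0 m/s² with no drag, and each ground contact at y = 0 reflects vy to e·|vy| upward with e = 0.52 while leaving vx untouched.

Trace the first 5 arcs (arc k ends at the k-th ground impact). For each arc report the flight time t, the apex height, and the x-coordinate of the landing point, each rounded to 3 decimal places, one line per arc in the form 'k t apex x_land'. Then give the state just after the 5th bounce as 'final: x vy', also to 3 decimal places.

1 3.850 21.793 40.730
2 2.171 5.893 63.702
3 1.129 1.593 75.647
4 0.587 0.431 81.859
5 0.305 0.117 85.089
final: 85.089 0.794

Arc 1: start y=6.270, vy=17.620 → t=3.850, apex=21.793, x_land=40.730, impact vy=-20.877
  bounce: vy ← 0.52·20.877 = 10.856
Arc 2: start y=0.000, vy=10.856 → t=2.171, apex=5.893, x_land=63.702, impact vy=-10.856
  bounce: vy ← 0.52·10.856 = 5.645
Arc 3: start y=0.000, vy=5.645 → t=1.129, apex=1.593, x_land=75.647, impact vy=-5.645
  bounce: vy ← 0.52·5.645 = 2.936
Arc 4: start y=0.000, vy=2.936 → t=0.587, apex=0.431, x_land=81.859, impact vy=-2.936
  bounce: vy ← 0.52·2.936 = 1.526
Arc 5: start y=0.000, vy=1.526 → t=0.305, apex=0.117, x_land=85.089, impact vy=-1.526
  bounce: vy ← 0.52·1.526 = 0.794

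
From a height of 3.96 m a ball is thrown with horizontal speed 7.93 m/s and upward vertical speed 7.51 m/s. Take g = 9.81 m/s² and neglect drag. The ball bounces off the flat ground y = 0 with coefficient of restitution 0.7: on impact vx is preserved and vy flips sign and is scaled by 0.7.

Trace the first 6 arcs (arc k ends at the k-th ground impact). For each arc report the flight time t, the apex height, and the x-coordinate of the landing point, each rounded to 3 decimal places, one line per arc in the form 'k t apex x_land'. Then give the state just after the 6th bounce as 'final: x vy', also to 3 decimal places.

Arc 1: start y=3.960, vy=7.510 → t=1.946, apex=6.835, x_land=15.432, impact vy=-11.580
  bounce: vy ← 0.7·11.580 = 8.106
Arc 2: start y=0.000, vy=8.106 → t=1.653, apex=3.349, x_land=28.537, impact vy=-8.106
  bounce: vy ← 0.7·8.106 = 5.674
Arc 3: start y=0.000, vy=5.674 → t=1.157, apex=1.641, x_land=37.710, impact vy=-5.674
  bounce: vy ← 0.7·5.674 = 3.972
Arc 4: start y=0.000, vy=3.972 → t=0.810, apex=0.804, x_land=44.132, impact vy=-3.972
  bounce: vy ← 0.7·3.972 = 2.780
Arc 5: start y=0.000, vy=2.780 → t=0.567, apex=0.394, x_land=48.627, impact vy=-2.780
  bounce: vy ← 0.7·2.780 = 1.946
Arc 6: start y=0.000, vy=1.946 → t=0.397, apex=0.193, x_land=51.773, impact vy=-1.946
  bounce: vy ← 0.7·1.946 = 1.362

1 1.946 6.835 15.432
2 1.653 3.349 28.537
3 1.157 1.641 37.710
4 0.810 0.804 44.132
5 0.567 0.394 48.627
6 0.397 0.193 51.773
final: 51.773 1.362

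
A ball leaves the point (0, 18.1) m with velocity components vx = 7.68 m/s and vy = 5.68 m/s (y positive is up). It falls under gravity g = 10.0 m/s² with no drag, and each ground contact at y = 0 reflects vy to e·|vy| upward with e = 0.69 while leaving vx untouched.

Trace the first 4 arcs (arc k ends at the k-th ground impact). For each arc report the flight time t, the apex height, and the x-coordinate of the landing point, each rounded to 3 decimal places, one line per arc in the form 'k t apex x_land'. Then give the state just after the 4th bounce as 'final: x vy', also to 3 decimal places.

Arc 1: start y=18.100, vy=5.680 → t=2.554, apex=19.713, x_land=19.612, impact vy=-19.856
  bounce: vy ← 0.69·19.856 = 13.701
Arc 2: start y=0.000, vy=13.701 → t=2.740, apex=9.385, x_land=40.656, impact vy=-13.701
  bounce: vy ← 0.69·13.701 = 9.453
Arc 3: start y=0.000, vy=9.453 → t=1.891, apex=4.468, x_land=55.176, impact vy=-9.453
  bounce: vy ← 0.69·9.453 = 6.523
Arc 4: start y=0.000, vy=6.523 → t=1.305, apex=2.127, x_land=65.196, impact vy=-6.523
  bounce: vy ← 0.69·6.523 = 4.501

1 2.554 19.713 19.612
2 2.740 9.385 40.656
3 1.891 4.468 55.176
4 1.305 2.127 65.196
final: 65.196 4.501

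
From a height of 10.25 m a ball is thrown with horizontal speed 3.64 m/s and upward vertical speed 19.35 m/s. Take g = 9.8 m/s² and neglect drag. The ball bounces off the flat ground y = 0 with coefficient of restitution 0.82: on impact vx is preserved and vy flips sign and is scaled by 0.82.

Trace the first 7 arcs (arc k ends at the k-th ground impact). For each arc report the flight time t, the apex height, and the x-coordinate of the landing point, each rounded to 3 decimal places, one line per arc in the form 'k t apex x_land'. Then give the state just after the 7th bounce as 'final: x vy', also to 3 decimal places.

1 4.422 29.353 16.096
2 4.014 19.737 30.707
3 3.291 13.271 42.688
4 2.699 8.924 52.512
5 2.213 6.000 60.568
6 1.815 4.035 67.174
7 1.488 2.713 72.591
final: 72.591 5.979

Arc 1: start y=10.250, vy=19.350 → t=4.422, apex=29.353, x_land=16.096, impact vy=-23.986
  bounce: vy ← 0.82·23.986 = 19.668
Arc 2: start y=0.000, vy=19.668 → t=4.014, apex=19.737, x_land=30.707, impact vy=-19.668
  bounce: vy ← 0.82·19.668 = 16.128
Arc 3: start y=0.000, vy=16.128 → t=3.291, apex=13.271, x_land=42.688, impact vy=-16.128
  bounce: vy ← 0.82·16.128 = 13.225
Arc 4: start y=0.000, vy=13.225 → t=2.699, apex=8.924, x_land=52.512, impact vy=-13.225
  bounce: vy ← 0.82·13.225 = 10.845
Arc 5: start y=0.000, vy=10.845 → t=2.213, apex=6.000, x_land=60.568, impact vy=-10.845
  bounce: vy ← 0.82·10.845 = 8.893
Arc 6: start y=0.000, vy=8.893 → t=1.815, apex=4.035, x_land=67.174, impact vy=-8.893
  bounce: vy ← 0.82·8.893 = 7.292
Arc 7: start y=0.000, vy=7.292 → t=1.488, apex=2.713, x_land=72.591, impact vy=-7.292
  bounce: vy ← 0.82·7.292 = 5.979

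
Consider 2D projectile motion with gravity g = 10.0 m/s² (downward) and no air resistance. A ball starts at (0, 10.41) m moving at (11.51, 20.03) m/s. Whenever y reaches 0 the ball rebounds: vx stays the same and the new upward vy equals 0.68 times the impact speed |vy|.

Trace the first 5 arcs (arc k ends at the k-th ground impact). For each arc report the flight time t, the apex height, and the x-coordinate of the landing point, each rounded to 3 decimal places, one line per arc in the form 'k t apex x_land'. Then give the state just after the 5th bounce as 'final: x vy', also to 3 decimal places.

1 4.472 30.470 51.468
2 3.357 14.089 90.111
3 2.283 6.515 116.388
4 1.552 3.012 134.256
5 1.056 1.393 146.406
final: 146.406 3.589

Arc 1: start y=10.410, vy=20.030 → t=4.472, apex=30.470, x_land=51.468, impact vy=-24.686
  bounce: vy ← 0.68·24.686 = 16.787
Arc 2: start y=0.000, vy=16.787 → t=3.357, apex=14.089, x_land=90.111, impact vy=-16.787
  bounce: vy ← 0.68·16.787 = 11.415
Arc 3: start y=0.000, vy=11.415 → t=2.283, apex=6.515, x_land=116.388, impact vy=-11.415
  bounce: vy ← 0.68·11.415 = 7.762
Arc 4: start y=0.000, vy=7.762 → t=1.552, apex=3.012, x_land=134.256, impact vy=-7.762
  bounce: vy ← 0.68·7.762 = 5.278
Arc 5: start y=0.000, vy=5.278 → t=1.056, apex=1.393, x_land=146.406, impact vy=-5.278
  bounce: vy ← 0.68·5.278 = 3.589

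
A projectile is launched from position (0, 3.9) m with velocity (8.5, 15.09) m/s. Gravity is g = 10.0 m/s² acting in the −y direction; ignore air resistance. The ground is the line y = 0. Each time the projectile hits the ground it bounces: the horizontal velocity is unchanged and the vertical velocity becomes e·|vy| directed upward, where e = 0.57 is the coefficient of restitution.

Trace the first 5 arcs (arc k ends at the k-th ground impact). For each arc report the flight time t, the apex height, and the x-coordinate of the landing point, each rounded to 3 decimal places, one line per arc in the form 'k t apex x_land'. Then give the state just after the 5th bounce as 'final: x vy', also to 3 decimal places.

1 3.257 15.285 27.688
2 1.993 4.966 44.631
3 1.136 1.614 54.288
4 0.648 0.524 59.793
5 0.369 0.170 62.930
final: 62.930 1.052

Arc 1: start y=3.900, vy=15.090 → t=3.257, apex=15.285, x_land=27.688, impact vy=-17.485
  bounce: vy ← 0.57·17.485 = 9.966
Arc 2: start y=0.000, vy=9.966 → t=1.993, apex=4.966, x_land=44.631, impact vy=-9.966
  bounce: vy ← 0.57·9.966 = 5.681
Arc 3: start y=0.000, vy=5.681 → t=1.136, apex=1.614, x_land=54.288, impact vy=-5.681
  bounce: vy ← 0.57·5.681 = 3.238
Arc 4: start y=0.000, vy=3.238 → t=0.648, apex=0.524, x_land=59.793, impact vy=-3.238
  bounce: vy ← 0.57·3.238 = 1.846
Arc 5: start y=0.000, vy=1.846 → t=0.369, apex=0.170, x_land=62.930, impact vy=-1.846
  bounce: vy ← 0.57·1.846 = 1.052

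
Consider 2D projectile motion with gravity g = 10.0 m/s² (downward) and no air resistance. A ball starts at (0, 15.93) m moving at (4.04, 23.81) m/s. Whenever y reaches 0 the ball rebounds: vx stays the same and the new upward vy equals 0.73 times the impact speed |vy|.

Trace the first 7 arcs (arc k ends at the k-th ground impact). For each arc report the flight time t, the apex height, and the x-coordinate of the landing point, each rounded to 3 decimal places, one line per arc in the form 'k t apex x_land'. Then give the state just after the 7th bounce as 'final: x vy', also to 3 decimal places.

1 5.357 44.276 21.641
2 4.345 23.595 39.194
3 3.172 12.574 52.007
4 2.315 6.700 61.360
5 1.690 3.571 68.188
6 1.234 1.903 73.173
7 0.901 1.014 76.812
final: 76.812 3.287

Arc 1: start y=15.930, vy=23.810 → t=5.357, apex=44.276, x_land=21.641, impact vy=-29.758
  bounce: vy ← 0.73·29.758 = 21.723
Arc 2: start y=0.000, vy=21.723 → t=4.345, apex=23.595, x_land=39.194, impact vy=-21.723
  bounce: vy ← 0.73·21.723 = 15.858
Arc 3: start y=0.000, vy=15.858 → t=3.172, apex=12.574, x_land=52.007, impact vy=-15.858
  bounce: vy ← 0.73·15.858 = 11.576
Arc 4: start y=0.000, vy=11.576 → t=2.315, apex=6.700, x_land=61.360, impact vy=-11.576
  bounce: vy ← 0.73·11.576 = 8.451
Arc 5: start y=0.000, vy=8.451 → t=1.690, apex=3.571, x_land=68.188, impact vy=-8.451
  bounce: vy ← 0.73·8.451 = 6.169
Arc 6: start y=0.000, vy=6.169 → t=1.234, apex=1.903, x_land=73.173, impact vy=-6.169
  bounce: vy ← 0.73·6.169 = 4.503
Arc 7: start y=0.000, vy=4.503 → t=0.901, apex=1.014, x_land=76.812, impact vy=-4.503
  bounce: vy ← 0.73·4.503 = 3.287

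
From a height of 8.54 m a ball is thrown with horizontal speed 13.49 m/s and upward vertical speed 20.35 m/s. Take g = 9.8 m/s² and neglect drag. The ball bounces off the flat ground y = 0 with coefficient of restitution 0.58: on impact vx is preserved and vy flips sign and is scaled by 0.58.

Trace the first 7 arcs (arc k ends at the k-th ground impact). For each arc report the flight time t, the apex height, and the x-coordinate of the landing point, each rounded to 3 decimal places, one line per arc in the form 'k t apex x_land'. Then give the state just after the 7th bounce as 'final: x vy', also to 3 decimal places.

1 4.537 29.669 61.207
2 2.854 9.981 99.712
3 1.656 3.357 122.045
4 0.960 1.129 134.998
5 0.557 0.380 142.511
6 0.323 0.128 146.869
7 0.187 0.043 149.396
final: 149.396 0.532

Arc 1: start y=8.540, vy=20.350 → t=4.537, apex=29.669, x_land=61.207, impact vy=-24.114
  bounce: vy ← 0.58·24.114 = 13.986
Arc 2: start y=0.000, vy=13.986 → t=2.854, apex=9.981, x_land=99.712, impact vy=-13.986
  bounce: vy ← 0.58·13.986 = 8.112
Arc 3: start y=0.000, vy=8.112 → t=1.656, apex=3.357, x_land=122.045, impact vy=-8.112
  bounce: vy ← 0.58·8.112 = 4.705
Arc 4: start y=0.000, vy=4.705 → t=0.960, apex=1.129, x_land=134.998, impact vy=-4.705
  bounce: vy ← 0.58·4.705 = 2.729
Arc 5: start y=0.000, vy=2.729 → t=0.557, apex=0.380, x_land=142.511, impact vy=-2.729
  bounce: vy ← 0.58·2.729 = 1.583
Arc 6: start y=0.000, vy=1.583 → t=0.323, apex=0.128, x_land=146.869, impact vy=-1.583
  bounce: vy ← 0.58·1.583 = 0.918
Arc 7: start y=0.000, vy=0.918 → t=0.187, apex=0.043, x_land=149.396, impact vy=-0.918
  bounce: vy ← 0.58·0.918 = 0.532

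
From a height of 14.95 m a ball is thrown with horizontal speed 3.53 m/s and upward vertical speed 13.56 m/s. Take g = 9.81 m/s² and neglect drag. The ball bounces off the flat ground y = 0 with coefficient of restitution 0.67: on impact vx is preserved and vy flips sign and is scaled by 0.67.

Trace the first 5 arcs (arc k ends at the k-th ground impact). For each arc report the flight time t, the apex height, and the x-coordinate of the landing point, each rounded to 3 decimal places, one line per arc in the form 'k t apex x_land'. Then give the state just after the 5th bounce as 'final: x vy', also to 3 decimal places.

1 3.609 24.322 12.740
2 2.984 10.918 23.273
3 1.999 4.901 30.330
4 1.339 2.200 35.059
5 0.897 0.988 38.227
final: 38.227 2.949

Arc 1: start y=14.950, vy=13.560 → t=3.609, apex=24.322, x_land=12.740, impact vy=-21.845
  bounce: vy ← 0.67·21.845 = 14.636
Arc 2: start y=0.000, vy=14.636 → t=2.984, apex=10.918, x_land=23.273, impact vy=-14.636
  bounce: vy ← 0.67·14.636 = 9.806
Arc 3: start y=0.000, vy=9.806 → t=1.999, apex=4.901, x_land=30.330, impact vy=-9.806
  bounce: vy ← 0.67·9.806 = 6.570
Arc 4: start y=0.000, vy=6.570 → t=1.339, apex=2.200, x_land=35.059, impact vy=-6.570
  bounce: vy ← 0.67·6.570 = 4.402
Arc 5: start y=0.000, vy=4.402 → t=0.897, apex=0.988, x_land=38.227, impact vy=-4.402
  bounce: vy ← 0.67·4.402 = 2.949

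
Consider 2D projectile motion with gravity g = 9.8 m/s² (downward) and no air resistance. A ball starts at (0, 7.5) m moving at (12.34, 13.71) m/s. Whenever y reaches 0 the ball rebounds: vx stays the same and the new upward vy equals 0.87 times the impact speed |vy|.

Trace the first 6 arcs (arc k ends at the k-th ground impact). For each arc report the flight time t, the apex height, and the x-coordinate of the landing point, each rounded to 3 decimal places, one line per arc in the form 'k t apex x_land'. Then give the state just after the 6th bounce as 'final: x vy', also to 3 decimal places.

Arc 1: start y=7.500, vy=13.710 → t=3.267, apex=17.090, x_land=40.309, impact vy=-18.302
  bounce: vy ← 0.87·18.302 = 15.923
Arc 2: start y=0.000, vy=15.923 → t=3.250, apex=12.935, x_land=80.408, impact vy=-15.923
  bounce: vy ← 0.87·15.923 = 13.853
Arc 3: start y=0.000, vy=13.853 → t=2.827, apex=9.791, x_land=115.295, impact vy=-13.853
  bounce: vy ← 0.87·13.853 = 12.052
Arc 4: start y=0.000, vy=12.052 → t=2.460, apex=7.411, x_land=145.646, impact vy=-12.052
  bounce: vy ← 0.87·12.052 = 10.485
Arc 5: start y=0.000, vy=10.485 → t=2.140, apex=5.609, x_land=172.052, impact vy=-10.485
  bounce: vy ← 0.87·10.485 = 9.122
Arc 6: start y=0.000, vy=9.122 → t=1.862, apex=4.246, x_land=195.024, impact vy=-9.122
  bounce: vy ← 0.87·9.122 = 7.936

1 3.267 17.090 40.309
2 3.250 12.935 80.408
3 2.827 9.791 115.295
4 2.460 7.411 145.646
5 2.140 5.609 172.052
6 1.862 4.246 195.024
final: 195.024 7.936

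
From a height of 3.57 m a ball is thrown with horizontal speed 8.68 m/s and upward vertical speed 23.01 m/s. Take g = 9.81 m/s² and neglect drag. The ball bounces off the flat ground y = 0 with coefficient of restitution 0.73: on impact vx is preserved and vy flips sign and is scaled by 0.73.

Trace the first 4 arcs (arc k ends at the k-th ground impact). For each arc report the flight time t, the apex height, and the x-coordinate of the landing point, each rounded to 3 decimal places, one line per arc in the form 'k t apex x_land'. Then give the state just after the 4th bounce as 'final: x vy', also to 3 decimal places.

Arc 1: start y=3.570, vy=23.010 → t=4.841, apex=30.556, x_land=42.024, impact vy=-24.485
  bounce: vy ← 0.73·24.485 = 17.874
Arc 2: start y=0.000, vy=17.874 → t=3.644, apex=16.283, x_land=73.654, impact vy=-17.874
  bounce: vy ← 0.73·17.874 = 13.048
Arc 3: start y=0.000, vy=13.048 → t=2.660, apex=8.677, x_land=96.744, impact vy=-13.048
  bounce: vy ← 0.73·13.048 = 9.525
Arc 4: start y=0.000, vy=9.525 → t=1.942, apex=4.624, x_land=113.599, impact vy=-9.525
  bounce: vy ← 0.73·9.525 = 6.953

1 4.841 30.556 42.024
2 3.644 16.283 73.654
3 2.660 8.677 96.744
4 1.942 4.624 113.599
final: 113.599 6.953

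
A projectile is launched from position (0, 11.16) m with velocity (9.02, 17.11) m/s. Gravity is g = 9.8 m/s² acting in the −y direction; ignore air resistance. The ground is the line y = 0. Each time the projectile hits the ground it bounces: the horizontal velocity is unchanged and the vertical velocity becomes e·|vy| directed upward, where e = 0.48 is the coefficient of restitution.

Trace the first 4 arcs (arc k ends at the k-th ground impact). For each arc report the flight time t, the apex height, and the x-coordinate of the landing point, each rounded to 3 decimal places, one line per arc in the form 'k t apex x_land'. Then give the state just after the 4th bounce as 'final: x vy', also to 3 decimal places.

1 4.054 26.096 36.564
2 2.215 6.013 56.548
3 1.063 1.385 66.140
4 0.510 0.319 70.744
final: 70.744 1.201

Arc 1: start y=11.160, vy=17.110 → t=4.054, apex=26.096, x_land=36.564, impact vy=-22.616
  bounce: vy ← 0.48·22.616 = 10.856
Arc 2: start y=0.000, vy=10.856 → t=2.215, apex=6.013, x_land=56.548, impact vy=-10.856
  bounce: vy ← 0.48·10.856 = 5.211
Arc 3: start y=0.000, vy=5.211 → t=1.063, apex=1.385, x_land=66.140, impact vy=-5.211
  bounce: vy ← 0.48·5.211 = 2.501
Arc 4: start y=0.000, vy=2.501 → t=0.510, apex=0.319, x_land=70.744, impact vy=-2.501
  bounce: vy ← 0.48·2.501 = 1.201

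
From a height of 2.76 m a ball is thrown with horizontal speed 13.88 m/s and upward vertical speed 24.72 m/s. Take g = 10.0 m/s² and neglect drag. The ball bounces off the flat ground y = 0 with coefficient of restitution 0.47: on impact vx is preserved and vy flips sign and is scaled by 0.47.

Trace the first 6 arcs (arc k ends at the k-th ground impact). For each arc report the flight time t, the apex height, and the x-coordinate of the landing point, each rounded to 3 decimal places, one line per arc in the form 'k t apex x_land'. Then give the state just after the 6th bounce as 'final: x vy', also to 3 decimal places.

1 5.053 33.314 70.139
2 2.426 7.359 103.817
3 1.140 1.626 119.645
4 0.536 0.359 127.085
5 0.252 0.079 130.581
6 0.118 0.018 132.225
final: 132.225 0.278

Arc 1: start y=2.760, vy=24.720 → t=5.053, apex=33.314, x_land=70.139, impact vy=-25.812
  bounce: vy ← 0.47·25.812 = 12.132
Arc 2: start y=0.000, vy=12.132 → t=2.426, apex=7.359, x_land=103.817, impact vy=-12.132
  bounce: vy ← 0.47·12.132 = 5.702
Arc 3: start y=0.000, vy=5.702 → t=1.140, apex=1.626, x_land=119.645, impact vy=-5.702
  bounce: vy ← 0.47·5.702 = 2.680
Arc 4: start y=0.000, vy=2.680 → t=0.536, apex=0.359, x_land=127.085, impact vy=-2.680
  bounce: vy ← 0.47·2.680 = 1.260
Arc 5: start y=0.000, vy=1.260 → t=0.252, apex=0.079, x_land=130.581, impact vy=-1.260
  bounce: vy ← 0.47·1.260 = 0.592
Arc 6: start y=0.000, vy=0.592 → t=0.118, apex=0.018, x_land=132.225, impact vy=-0.592
  bounce: vy ← 0.47·0.592 = 0.278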